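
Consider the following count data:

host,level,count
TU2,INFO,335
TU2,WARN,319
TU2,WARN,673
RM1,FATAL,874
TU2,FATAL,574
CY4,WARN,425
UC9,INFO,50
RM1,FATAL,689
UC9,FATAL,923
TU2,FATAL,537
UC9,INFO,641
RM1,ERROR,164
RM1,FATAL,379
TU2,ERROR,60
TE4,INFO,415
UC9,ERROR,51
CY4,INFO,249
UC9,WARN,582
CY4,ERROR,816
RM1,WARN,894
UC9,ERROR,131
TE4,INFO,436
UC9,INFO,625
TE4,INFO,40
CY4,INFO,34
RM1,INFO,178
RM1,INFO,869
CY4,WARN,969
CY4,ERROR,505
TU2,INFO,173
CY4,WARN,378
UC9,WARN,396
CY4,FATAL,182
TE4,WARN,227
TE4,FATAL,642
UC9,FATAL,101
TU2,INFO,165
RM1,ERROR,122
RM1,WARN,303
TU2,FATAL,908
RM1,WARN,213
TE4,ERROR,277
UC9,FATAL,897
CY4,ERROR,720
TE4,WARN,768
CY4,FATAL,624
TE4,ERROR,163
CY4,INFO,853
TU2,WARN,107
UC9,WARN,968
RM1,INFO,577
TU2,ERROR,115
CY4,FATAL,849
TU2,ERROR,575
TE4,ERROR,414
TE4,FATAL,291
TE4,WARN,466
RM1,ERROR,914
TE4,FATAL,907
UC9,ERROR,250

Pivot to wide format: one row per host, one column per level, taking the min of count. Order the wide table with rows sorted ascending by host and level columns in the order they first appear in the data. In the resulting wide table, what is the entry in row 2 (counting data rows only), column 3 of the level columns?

379

With rows sorted ascending by host, row 2 is host=RM1. level columns in first-appearance order: INFO, WARN, FATAL, ERROR; column 3 is FATAL.
Long rows with host=RM1, level=FATAL: min(874, 689, 379) = 379.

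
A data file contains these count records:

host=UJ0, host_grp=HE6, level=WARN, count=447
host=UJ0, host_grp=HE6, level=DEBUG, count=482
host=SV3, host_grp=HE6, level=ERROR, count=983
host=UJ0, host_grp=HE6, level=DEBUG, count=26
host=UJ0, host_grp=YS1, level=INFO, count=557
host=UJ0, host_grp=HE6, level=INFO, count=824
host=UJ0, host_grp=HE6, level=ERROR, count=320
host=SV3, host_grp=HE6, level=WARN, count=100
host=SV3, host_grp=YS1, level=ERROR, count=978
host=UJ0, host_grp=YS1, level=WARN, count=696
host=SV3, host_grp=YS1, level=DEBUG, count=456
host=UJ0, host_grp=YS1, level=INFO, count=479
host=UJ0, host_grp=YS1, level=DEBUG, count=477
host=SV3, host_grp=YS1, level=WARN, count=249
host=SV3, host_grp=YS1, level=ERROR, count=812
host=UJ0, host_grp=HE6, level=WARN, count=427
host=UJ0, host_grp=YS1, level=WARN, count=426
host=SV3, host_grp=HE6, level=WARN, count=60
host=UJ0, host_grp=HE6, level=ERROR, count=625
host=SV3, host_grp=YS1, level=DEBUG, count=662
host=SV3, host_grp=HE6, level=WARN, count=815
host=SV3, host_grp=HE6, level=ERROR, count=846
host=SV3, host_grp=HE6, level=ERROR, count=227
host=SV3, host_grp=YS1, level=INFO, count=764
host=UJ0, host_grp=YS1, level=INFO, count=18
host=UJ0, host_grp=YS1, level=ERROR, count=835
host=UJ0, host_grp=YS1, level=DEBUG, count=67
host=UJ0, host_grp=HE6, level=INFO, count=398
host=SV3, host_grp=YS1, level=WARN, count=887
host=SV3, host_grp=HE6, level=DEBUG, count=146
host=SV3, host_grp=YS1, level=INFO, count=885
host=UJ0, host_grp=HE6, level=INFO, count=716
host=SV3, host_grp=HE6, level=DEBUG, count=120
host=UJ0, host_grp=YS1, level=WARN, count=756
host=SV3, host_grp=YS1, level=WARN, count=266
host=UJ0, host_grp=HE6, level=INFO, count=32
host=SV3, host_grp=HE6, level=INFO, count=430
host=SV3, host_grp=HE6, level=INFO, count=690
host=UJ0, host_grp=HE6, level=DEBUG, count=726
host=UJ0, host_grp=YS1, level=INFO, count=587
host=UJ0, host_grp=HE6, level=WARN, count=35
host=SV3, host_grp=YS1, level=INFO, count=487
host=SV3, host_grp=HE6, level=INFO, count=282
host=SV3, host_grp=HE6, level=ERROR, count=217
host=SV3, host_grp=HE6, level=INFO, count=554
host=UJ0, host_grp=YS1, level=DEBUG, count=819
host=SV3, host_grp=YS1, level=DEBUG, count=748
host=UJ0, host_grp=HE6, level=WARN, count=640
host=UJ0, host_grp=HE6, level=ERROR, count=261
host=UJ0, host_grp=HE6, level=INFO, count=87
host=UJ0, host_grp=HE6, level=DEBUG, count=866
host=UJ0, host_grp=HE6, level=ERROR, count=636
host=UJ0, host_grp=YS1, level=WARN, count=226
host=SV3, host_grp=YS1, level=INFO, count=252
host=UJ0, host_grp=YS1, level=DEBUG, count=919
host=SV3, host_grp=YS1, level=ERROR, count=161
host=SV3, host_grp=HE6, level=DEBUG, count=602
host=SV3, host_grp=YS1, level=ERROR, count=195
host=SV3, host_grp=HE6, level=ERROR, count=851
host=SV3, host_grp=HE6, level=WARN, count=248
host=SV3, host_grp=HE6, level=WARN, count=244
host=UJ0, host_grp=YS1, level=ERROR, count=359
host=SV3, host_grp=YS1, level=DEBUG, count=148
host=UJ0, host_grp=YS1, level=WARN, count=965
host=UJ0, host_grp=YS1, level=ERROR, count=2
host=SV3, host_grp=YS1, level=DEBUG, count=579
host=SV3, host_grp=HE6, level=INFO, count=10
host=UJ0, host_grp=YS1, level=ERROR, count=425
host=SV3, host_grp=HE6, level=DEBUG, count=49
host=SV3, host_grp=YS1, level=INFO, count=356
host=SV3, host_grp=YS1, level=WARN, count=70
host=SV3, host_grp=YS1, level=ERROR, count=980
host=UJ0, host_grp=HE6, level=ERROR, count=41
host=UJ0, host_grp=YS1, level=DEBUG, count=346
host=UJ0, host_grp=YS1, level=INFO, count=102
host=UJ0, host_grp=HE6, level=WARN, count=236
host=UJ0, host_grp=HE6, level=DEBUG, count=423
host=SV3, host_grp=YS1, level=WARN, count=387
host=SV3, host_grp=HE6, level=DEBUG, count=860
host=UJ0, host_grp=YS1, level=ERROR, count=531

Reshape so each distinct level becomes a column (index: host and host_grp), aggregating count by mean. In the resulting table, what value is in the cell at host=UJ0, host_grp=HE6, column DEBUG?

504.60

Rows with host=UJ0, host_grp=HE6 and level=DEBUG: count values are 482, 26, 726, 866, 423.
(482 + 26 + 726 + 866 + 423) / 5 = 504.60.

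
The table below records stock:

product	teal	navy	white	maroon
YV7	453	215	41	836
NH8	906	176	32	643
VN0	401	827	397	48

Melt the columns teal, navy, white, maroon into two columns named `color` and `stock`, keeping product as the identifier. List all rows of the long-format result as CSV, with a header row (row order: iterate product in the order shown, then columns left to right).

product,color,stock
YV7,teal,453
YV7,navy,215
YV7,white,41
YV7,maroon,836
NH8,teal,906
NH8,navy,176
NH8,white,32
NH8,maroon,643
VN0,teal,401
VN0,navy,827
VN0,white,397
VN0,maroon,48

Each (product, column) pair becomes one row: 3 × 4 = 12 rows.
For example, (YV7, teal) → stock=453.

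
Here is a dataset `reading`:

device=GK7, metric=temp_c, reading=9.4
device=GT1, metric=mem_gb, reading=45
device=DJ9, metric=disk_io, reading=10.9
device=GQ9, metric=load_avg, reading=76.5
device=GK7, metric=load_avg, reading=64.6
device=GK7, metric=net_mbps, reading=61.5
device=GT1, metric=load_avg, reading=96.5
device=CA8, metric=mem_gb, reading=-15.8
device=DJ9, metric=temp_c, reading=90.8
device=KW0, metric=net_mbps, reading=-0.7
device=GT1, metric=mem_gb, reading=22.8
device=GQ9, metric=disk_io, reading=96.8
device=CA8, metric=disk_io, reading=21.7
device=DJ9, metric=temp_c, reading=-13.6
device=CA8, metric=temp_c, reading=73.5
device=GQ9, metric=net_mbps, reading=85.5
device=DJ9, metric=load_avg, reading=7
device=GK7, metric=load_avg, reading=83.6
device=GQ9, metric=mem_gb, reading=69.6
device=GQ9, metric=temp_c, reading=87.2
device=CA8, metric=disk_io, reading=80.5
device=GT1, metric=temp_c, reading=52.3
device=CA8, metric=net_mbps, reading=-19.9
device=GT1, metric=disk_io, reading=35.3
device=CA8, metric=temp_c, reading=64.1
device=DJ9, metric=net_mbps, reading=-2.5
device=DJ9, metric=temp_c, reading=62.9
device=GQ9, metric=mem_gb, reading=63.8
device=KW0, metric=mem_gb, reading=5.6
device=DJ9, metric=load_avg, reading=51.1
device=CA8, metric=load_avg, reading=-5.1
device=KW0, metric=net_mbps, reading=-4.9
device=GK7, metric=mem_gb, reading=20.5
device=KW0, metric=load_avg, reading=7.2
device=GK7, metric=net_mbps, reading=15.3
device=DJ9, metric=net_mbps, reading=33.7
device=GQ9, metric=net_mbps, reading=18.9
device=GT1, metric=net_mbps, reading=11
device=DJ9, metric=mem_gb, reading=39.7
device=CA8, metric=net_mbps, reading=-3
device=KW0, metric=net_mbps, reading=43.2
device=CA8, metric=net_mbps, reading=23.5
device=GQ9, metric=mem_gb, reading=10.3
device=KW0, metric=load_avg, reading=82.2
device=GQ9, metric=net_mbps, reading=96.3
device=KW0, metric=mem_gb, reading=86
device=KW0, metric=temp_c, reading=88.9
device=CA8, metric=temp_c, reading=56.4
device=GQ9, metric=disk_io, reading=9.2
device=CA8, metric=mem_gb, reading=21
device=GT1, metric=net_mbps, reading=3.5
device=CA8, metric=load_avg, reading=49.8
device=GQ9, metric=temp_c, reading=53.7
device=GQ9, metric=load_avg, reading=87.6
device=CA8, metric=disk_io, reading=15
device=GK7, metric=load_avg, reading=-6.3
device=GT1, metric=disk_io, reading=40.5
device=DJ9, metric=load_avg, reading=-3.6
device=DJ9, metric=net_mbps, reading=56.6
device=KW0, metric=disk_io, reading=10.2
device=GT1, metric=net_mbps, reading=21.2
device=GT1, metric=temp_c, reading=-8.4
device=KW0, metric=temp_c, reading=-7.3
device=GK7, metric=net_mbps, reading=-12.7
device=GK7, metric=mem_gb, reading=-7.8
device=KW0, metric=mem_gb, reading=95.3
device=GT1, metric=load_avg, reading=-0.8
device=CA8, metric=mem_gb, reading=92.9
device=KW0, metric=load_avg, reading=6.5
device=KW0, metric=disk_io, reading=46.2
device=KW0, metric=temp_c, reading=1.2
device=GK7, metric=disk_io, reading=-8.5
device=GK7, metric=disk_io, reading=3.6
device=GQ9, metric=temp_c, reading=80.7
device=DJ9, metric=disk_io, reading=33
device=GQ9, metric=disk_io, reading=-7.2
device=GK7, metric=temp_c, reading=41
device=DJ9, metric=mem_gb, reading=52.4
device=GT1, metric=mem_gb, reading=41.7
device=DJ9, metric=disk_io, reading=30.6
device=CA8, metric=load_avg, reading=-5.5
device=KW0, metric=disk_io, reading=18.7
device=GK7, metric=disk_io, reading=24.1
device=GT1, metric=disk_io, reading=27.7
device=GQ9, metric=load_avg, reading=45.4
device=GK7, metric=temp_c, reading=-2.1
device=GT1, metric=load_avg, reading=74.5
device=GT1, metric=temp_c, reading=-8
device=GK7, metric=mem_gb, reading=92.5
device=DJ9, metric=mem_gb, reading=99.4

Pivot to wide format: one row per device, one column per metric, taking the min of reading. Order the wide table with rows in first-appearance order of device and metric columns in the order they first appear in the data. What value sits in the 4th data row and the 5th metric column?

With rows in first-appearance order of device, row 4 is device=GQ9. metric columns in first-appearance order: temp_c, mem_gb, disk_io, load_avg, net_mbps; column 5 is net_mbps.
Long rows with device=GQ9, metric=net_mbps: min(85.5, 18.9, 96.3) = 18.9.

18.9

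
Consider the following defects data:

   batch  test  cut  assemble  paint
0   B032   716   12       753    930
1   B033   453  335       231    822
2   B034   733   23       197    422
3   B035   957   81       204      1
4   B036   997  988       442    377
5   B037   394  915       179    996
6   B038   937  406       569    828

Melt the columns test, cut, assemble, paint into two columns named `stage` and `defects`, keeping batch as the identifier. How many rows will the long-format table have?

28

7 batch values × 4 melted columns = 28 rows.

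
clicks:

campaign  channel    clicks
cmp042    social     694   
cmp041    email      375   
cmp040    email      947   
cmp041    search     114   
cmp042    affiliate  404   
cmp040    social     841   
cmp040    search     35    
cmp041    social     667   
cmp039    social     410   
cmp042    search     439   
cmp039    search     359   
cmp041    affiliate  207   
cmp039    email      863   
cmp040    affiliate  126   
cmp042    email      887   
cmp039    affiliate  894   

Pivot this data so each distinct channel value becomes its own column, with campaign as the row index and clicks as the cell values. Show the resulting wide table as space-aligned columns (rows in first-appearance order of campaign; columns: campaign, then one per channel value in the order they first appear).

campaign  social  email  search  affiliate
cmp042    694     887    439     404      
cmp041    667     375    114     207      
cmp040    841     947    35      126      
cmp039    410     863    359     894      

Columns: campaign plus the 4 distinct channel values (social, email, search, affiliate).
For example, row cmp042 column social takes clicks=694 from the long row (cmp042, social).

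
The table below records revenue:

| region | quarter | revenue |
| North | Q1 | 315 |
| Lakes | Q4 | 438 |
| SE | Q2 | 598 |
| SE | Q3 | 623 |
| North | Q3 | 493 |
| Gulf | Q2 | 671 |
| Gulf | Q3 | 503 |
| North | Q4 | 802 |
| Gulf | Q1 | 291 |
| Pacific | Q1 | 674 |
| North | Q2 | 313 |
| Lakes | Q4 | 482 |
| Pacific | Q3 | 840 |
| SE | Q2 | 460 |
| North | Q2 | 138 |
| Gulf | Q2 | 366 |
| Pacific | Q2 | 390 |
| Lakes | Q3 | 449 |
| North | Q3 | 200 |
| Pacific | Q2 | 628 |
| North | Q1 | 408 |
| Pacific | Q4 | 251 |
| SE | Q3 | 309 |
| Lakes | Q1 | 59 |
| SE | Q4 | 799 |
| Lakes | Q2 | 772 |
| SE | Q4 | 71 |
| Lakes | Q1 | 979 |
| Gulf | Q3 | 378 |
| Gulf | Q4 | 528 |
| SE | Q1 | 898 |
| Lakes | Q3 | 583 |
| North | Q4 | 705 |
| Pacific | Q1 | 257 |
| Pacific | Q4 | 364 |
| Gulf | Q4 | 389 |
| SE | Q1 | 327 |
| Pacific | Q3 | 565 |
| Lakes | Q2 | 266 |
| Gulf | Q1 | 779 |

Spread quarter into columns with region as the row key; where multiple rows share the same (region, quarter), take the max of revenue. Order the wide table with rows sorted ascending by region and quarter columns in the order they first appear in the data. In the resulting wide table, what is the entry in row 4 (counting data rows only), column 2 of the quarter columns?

With rows sorted ascending by region, row 4 is region=Pacific. quarter columns in first-appearance order: Q1, Q4, Q2, Q3; column 2 is Q4.
Long rows with region=Pacific, quarter=Q4: max(251, 364) = 364.

364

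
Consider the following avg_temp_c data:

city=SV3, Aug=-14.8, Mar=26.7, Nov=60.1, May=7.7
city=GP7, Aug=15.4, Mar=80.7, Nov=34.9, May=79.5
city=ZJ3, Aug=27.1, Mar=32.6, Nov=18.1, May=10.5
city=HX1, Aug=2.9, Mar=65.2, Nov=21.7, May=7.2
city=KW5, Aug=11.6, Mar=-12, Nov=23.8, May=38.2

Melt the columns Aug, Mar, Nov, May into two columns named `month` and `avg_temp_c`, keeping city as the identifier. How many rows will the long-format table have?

5 city values × 4 melted columns = 20 rows.

20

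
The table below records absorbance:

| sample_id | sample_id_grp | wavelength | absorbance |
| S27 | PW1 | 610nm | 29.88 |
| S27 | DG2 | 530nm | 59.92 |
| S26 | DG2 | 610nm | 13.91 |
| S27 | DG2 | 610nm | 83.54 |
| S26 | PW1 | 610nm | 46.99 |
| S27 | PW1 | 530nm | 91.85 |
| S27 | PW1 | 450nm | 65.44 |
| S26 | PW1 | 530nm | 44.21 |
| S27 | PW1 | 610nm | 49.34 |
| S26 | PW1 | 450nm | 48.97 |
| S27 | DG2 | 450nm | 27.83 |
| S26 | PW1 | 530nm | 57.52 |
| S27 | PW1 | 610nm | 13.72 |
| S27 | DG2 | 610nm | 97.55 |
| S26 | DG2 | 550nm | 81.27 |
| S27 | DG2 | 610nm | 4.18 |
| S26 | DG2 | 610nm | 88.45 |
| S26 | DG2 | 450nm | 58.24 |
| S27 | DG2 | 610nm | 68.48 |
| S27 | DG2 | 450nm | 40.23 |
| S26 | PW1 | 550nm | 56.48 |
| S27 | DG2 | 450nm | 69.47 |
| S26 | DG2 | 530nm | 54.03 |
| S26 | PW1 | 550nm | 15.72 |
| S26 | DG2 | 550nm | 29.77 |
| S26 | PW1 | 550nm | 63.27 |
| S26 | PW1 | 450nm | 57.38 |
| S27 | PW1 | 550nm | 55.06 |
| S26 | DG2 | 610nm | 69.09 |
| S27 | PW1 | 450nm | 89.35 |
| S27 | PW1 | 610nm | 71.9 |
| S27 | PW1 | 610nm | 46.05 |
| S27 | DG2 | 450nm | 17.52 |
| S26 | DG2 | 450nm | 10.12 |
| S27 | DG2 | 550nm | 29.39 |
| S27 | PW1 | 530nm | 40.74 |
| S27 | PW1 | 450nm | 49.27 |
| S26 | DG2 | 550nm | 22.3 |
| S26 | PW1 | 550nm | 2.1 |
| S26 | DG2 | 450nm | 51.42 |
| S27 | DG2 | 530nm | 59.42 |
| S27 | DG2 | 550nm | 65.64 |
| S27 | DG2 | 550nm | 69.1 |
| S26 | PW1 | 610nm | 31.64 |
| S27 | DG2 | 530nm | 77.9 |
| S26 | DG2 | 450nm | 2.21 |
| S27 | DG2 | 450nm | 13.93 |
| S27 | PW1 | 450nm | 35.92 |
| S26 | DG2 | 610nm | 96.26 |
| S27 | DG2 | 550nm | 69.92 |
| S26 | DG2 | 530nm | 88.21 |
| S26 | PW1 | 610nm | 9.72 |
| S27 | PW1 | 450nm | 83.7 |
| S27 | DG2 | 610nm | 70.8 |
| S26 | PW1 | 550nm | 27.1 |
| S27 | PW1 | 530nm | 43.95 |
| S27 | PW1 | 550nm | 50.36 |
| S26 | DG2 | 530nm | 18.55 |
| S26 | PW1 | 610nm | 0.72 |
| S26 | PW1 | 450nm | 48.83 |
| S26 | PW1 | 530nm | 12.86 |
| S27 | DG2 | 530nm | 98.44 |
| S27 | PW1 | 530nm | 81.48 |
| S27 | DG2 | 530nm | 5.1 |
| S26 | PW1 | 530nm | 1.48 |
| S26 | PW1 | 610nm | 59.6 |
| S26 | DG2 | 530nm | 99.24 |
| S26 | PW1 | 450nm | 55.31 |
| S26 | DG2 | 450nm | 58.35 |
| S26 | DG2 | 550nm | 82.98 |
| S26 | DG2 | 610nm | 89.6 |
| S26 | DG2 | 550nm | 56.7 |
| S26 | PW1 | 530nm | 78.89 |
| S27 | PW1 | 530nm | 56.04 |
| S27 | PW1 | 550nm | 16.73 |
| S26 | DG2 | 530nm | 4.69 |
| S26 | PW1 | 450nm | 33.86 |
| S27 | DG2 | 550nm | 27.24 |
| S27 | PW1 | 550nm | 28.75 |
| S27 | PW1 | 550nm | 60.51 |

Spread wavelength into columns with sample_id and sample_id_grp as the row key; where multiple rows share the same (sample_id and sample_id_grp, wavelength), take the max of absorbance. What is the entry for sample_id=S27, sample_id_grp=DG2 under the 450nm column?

Rows with sample_id=S27, sample_id_grp=DG2 and wavelength=450nm: absorbance values are 27.83, 40.23, 69.47, 17.52, 13.93.
max(27.83, 40.23, 69.47, 17.52, 13.93) = 69.47.

69.47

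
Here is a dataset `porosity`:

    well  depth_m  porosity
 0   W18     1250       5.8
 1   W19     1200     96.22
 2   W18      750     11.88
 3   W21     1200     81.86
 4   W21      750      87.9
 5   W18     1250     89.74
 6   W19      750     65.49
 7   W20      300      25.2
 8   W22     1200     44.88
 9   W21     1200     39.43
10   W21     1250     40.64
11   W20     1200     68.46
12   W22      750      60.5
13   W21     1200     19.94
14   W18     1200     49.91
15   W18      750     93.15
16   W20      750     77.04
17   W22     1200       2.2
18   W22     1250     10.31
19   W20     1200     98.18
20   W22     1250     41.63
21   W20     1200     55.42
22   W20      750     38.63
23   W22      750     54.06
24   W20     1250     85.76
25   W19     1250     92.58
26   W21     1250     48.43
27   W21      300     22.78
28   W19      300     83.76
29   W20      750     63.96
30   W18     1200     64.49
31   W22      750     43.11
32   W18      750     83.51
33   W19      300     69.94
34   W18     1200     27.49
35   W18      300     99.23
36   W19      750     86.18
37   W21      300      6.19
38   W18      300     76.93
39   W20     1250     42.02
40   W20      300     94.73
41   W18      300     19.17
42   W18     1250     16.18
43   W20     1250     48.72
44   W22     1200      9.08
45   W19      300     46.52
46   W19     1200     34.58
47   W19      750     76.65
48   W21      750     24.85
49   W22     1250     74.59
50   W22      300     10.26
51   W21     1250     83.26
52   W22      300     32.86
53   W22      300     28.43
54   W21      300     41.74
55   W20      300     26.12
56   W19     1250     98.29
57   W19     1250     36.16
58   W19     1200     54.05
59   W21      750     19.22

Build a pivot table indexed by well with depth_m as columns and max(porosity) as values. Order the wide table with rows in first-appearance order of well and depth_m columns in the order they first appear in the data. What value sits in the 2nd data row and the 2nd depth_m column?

96.22

With rows in first-appearance order of well, row 2 is well=W19. depth_m columns in first-appearance order: 1250, 1200, 750, 300; column 2 is 1200.
Long rows with well=W19, depth_m=1200: max(96.22, 34.58, 54.05) = 96.22.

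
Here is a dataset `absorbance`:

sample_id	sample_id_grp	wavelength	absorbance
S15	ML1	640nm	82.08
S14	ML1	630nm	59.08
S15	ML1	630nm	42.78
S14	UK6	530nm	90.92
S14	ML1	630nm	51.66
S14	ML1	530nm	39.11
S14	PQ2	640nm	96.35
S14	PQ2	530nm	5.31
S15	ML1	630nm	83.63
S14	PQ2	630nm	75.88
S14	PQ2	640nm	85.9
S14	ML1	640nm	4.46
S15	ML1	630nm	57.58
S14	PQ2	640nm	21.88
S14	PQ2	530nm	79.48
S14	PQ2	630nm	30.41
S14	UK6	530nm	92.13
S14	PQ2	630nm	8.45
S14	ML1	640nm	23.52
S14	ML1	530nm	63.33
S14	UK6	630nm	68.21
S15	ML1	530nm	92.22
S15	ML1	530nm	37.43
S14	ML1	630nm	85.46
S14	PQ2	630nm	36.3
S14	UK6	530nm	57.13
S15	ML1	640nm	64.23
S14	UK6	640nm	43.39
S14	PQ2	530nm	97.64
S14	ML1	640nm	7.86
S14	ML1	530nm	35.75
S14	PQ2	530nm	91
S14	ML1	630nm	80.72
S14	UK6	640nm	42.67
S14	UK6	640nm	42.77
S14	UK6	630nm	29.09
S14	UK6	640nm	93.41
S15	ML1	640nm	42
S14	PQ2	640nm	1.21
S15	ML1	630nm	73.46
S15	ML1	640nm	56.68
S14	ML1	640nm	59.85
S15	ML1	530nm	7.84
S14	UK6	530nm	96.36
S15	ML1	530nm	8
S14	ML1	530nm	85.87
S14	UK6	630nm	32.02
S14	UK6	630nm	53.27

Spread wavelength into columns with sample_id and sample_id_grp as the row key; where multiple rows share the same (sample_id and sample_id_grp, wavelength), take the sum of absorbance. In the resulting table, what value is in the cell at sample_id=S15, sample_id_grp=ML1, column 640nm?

244.99

Rows with sample_id=S15, sample_id_grp=ML1 and wavelength=640nm: absorbance values are 82.08, 64.23, 42, 56.68.
82.08 + 64.23 + 42 + 56.68 = 244.99.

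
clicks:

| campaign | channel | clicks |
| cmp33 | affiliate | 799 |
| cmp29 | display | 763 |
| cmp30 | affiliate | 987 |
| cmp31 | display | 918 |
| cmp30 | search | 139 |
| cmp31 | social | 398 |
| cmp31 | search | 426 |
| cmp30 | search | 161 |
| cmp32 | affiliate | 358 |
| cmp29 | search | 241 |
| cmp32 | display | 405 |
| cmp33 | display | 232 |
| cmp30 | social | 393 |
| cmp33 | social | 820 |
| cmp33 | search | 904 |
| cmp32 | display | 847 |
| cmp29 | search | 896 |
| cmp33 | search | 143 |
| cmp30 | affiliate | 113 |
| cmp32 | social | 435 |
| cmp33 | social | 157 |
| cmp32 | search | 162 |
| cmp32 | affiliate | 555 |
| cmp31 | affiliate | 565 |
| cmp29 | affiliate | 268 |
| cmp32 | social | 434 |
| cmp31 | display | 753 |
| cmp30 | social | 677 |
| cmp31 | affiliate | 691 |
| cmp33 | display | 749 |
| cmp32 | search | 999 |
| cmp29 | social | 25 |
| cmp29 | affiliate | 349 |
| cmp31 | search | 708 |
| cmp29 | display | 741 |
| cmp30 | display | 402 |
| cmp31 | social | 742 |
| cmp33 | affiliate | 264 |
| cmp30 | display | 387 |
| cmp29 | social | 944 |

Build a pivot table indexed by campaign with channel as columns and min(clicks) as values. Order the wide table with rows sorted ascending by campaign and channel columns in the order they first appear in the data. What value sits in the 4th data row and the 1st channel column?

With rows sorted ascending by campaign, row 4 is campaign=cmp32. channel columns in first-appearance order: affiliate, display, search, social; column 1 is affiliate.
Long rows with campaign=cmp32, channel=affiliate: min(358, 555) = 358.

358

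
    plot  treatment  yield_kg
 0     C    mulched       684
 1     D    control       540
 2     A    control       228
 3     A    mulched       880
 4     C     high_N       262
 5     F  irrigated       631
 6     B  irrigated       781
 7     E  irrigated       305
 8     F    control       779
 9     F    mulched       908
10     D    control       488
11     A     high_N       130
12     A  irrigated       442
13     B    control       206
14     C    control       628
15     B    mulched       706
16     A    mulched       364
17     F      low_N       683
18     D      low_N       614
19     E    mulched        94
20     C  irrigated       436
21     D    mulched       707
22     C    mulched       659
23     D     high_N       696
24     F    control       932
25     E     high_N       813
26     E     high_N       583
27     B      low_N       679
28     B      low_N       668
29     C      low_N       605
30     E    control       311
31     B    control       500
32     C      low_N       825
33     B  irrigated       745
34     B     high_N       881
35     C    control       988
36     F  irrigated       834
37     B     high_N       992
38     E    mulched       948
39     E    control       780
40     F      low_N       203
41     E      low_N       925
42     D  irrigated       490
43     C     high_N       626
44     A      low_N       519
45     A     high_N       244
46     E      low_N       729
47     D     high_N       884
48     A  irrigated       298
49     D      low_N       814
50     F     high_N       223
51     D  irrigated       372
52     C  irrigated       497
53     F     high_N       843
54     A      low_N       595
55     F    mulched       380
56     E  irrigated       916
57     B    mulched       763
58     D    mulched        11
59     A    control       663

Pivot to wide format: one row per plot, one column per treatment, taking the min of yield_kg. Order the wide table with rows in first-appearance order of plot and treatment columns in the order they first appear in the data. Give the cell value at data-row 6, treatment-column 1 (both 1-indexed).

94

With rows in first-appearance order of plot, row 6 is plot=E. treatment columns in first-appearance order: mulched, control, high_N, irrigated, low_N; column 1 is mulched.
Long rows with plot=E, treatment=mulched: min(94, 948) = 94.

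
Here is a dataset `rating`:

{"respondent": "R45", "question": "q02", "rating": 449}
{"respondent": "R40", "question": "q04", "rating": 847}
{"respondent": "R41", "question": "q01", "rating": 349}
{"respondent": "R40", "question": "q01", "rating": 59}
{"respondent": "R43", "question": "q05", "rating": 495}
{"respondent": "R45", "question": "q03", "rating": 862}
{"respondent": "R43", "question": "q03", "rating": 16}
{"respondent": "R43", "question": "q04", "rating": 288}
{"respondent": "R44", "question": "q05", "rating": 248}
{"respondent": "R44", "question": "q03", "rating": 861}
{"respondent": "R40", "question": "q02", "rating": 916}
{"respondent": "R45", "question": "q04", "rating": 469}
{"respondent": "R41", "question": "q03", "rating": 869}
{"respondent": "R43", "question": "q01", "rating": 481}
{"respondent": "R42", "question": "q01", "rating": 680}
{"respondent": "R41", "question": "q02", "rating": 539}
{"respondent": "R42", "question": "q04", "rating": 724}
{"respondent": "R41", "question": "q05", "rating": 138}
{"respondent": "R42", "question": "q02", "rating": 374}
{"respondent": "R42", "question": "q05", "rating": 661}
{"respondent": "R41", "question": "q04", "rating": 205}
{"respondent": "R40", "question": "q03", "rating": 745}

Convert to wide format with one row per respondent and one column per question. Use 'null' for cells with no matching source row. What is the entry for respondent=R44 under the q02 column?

No long-format row has respondent=R44 and question=q02, so the cell is null.

null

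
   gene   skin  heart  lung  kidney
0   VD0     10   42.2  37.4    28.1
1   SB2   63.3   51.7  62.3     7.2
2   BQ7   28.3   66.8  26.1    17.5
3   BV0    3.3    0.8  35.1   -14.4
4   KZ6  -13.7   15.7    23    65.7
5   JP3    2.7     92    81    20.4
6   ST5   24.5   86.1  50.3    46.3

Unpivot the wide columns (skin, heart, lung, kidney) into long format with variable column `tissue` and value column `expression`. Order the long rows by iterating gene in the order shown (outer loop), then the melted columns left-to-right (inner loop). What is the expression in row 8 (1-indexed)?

7.2

28 rows total (7 × 4). Row 8: index ⌊(8-1)/4⌋ = 1 into gene → SB2; (8-1) mod 4 = 3 into the melted columns → kidney.
So row 8 is (SB2, kidney, 7.2); expression = 7.2.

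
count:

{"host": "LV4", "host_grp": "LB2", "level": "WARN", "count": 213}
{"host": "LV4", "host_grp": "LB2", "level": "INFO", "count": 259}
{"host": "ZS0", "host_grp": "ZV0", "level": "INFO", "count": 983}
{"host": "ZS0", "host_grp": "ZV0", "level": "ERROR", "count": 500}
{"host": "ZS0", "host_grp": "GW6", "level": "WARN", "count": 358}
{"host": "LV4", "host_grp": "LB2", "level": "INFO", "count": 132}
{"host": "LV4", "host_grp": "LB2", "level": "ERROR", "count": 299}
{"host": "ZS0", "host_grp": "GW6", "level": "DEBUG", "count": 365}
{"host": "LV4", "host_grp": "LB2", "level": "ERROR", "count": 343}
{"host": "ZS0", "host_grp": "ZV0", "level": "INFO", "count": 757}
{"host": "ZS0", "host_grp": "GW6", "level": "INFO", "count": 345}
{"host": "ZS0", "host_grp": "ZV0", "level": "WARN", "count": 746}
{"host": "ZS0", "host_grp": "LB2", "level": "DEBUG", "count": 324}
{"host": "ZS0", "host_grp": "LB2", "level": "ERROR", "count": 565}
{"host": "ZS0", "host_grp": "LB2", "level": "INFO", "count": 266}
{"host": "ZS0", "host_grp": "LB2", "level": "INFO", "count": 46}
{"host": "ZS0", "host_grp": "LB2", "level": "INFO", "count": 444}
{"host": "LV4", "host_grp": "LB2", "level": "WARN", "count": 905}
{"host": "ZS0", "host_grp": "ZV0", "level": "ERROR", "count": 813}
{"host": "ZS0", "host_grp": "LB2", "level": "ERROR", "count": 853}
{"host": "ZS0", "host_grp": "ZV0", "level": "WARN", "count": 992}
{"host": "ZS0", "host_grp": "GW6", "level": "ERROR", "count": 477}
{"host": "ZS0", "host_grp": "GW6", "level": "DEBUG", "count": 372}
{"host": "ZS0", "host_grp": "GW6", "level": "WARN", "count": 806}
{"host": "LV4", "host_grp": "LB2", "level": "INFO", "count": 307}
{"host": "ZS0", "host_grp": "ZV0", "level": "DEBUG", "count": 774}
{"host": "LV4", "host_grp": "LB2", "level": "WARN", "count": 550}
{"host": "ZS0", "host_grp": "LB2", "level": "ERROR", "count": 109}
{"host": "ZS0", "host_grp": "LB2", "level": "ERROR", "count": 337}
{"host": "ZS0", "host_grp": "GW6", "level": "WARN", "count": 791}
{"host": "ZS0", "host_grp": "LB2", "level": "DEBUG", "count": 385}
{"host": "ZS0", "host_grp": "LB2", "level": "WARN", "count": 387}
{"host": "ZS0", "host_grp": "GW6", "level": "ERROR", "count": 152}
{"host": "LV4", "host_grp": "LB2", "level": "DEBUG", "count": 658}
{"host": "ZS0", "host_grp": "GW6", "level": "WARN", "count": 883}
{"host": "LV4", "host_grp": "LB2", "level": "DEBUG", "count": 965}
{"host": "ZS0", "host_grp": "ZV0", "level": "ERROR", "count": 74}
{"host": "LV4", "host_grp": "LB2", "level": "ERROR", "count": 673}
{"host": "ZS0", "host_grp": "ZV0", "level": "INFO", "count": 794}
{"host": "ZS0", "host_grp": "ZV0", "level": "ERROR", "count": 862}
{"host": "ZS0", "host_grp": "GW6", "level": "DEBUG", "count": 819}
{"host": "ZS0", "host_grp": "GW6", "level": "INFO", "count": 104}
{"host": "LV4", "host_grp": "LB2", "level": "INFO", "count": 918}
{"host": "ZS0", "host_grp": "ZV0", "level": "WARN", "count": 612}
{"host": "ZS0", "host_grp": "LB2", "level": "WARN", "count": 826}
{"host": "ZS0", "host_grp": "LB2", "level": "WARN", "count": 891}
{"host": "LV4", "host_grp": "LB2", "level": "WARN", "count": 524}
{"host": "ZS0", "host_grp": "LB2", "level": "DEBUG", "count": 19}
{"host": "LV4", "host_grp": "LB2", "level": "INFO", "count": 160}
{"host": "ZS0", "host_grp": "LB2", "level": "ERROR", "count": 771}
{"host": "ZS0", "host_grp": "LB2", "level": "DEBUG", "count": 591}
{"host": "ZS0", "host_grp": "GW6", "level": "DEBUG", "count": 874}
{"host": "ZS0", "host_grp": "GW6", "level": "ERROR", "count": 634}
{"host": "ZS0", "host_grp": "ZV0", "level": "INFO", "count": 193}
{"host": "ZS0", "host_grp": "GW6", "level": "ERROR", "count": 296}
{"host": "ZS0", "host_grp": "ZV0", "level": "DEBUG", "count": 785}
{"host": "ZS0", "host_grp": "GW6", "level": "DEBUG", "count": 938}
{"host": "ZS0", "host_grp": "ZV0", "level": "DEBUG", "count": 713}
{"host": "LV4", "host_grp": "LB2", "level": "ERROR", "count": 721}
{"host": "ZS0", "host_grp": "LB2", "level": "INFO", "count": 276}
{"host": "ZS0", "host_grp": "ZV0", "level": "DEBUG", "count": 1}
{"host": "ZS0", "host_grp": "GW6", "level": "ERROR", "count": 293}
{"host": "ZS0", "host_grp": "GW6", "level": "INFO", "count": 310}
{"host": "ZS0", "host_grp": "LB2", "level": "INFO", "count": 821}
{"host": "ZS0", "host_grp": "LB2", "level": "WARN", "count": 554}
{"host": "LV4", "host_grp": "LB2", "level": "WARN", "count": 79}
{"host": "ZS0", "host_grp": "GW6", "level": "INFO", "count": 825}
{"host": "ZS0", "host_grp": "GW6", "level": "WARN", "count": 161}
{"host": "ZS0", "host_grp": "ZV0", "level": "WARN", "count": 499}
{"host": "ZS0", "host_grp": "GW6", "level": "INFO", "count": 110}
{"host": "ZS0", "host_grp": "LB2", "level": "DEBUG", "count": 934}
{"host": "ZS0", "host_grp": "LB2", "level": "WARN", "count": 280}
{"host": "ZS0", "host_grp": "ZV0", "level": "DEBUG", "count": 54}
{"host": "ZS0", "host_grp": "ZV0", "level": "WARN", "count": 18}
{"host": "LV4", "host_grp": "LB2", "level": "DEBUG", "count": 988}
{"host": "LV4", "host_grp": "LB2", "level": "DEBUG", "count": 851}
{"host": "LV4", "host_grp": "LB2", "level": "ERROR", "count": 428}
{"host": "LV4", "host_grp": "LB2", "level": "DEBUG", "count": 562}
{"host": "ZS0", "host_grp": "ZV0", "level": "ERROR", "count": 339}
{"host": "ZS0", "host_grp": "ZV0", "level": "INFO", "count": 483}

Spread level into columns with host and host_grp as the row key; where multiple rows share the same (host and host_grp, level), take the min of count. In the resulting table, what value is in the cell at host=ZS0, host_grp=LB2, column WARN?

280

Rows with host=ZS0, host_grp=LB2 and level=WARN: count values are 387, 826, 891, 554, 280.
min(387, 826, 891, 554, 280) = 280.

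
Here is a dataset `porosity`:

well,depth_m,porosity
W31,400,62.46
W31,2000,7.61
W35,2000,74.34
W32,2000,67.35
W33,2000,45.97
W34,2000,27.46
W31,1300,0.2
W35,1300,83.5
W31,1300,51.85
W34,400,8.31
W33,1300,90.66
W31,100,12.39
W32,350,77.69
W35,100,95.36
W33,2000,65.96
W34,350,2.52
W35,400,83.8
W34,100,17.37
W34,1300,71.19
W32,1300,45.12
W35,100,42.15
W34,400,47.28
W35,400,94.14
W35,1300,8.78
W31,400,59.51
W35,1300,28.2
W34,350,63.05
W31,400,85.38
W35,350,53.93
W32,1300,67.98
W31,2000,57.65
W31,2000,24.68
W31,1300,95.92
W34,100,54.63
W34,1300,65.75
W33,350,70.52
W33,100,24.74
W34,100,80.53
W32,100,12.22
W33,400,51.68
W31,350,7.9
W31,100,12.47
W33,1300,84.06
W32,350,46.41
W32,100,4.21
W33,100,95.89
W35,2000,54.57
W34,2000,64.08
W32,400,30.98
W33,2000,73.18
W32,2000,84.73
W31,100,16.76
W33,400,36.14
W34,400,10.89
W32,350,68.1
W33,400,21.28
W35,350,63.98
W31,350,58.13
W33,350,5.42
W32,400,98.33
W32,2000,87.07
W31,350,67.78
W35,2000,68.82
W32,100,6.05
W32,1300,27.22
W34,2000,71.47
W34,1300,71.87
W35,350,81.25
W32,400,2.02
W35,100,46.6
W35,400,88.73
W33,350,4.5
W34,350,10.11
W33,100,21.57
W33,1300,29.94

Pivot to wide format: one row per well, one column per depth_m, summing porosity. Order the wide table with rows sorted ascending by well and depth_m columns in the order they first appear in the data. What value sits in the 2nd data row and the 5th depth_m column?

With rows sorted ascending by well, row 2 is well=W32. depth_m columns in first-appearance order: 400, 2000, 1300, 100, 350; column 5 is 350.
Long rows with well=W32, depth_m=350: 77.69 + 46.41 + 68.1 = 192.20.

192.20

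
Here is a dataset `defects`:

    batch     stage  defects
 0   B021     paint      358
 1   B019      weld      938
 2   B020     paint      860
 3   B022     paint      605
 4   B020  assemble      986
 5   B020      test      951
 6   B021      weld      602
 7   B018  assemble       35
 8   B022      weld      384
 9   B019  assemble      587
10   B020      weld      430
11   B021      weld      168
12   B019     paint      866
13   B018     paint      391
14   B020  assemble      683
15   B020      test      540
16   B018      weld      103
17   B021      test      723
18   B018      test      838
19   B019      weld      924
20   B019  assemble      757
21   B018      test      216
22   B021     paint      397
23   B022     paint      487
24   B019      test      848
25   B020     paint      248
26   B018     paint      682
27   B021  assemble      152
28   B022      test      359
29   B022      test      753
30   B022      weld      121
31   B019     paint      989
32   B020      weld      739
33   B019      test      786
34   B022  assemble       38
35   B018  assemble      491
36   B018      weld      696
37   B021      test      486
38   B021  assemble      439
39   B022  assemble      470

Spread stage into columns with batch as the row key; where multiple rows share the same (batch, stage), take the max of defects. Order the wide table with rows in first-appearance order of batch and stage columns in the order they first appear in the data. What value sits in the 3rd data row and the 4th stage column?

With rows in first-appearance order of batch, row 3 is batch=B020. stage columns in first-appearance order: paint, weld, assemble, test; column 4 is test.
Long rows with batch=B020, stage=test: max(951, 540) = 951.

951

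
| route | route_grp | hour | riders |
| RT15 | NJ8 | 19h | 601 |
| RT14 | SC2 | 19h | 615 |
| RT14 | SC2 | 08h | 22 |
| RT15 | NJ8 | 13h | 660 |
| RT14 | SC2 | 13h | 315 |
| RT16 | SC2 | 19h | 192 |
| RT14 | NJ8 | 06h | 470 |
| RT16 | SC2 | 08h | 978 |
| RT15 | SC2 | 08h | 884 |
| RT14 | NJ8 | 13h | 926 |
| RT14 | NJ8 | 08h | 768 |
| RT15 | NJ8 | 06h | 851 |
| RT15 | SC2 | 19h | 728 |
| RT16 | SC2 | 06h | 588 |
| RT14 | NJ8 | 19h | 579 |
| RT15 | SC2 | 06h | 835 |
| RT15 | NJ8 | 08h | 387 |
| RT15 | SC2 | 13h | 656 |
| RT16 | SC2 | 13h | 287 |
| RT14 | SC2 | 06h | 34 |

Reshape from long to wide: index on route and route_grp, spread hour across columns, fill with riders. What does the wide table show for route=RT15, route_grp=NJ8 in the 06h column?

Wide layout: rows indexed by route and route_grp, columns are the 4 distinct hour values (19h, 08h, 13h, 06h).
Cell (route=RT15, route_grp=NJ8, hour=06h) draws from the long row where route=RT15, route_grp=NJ8 and hour=06h, which has riders=851.

851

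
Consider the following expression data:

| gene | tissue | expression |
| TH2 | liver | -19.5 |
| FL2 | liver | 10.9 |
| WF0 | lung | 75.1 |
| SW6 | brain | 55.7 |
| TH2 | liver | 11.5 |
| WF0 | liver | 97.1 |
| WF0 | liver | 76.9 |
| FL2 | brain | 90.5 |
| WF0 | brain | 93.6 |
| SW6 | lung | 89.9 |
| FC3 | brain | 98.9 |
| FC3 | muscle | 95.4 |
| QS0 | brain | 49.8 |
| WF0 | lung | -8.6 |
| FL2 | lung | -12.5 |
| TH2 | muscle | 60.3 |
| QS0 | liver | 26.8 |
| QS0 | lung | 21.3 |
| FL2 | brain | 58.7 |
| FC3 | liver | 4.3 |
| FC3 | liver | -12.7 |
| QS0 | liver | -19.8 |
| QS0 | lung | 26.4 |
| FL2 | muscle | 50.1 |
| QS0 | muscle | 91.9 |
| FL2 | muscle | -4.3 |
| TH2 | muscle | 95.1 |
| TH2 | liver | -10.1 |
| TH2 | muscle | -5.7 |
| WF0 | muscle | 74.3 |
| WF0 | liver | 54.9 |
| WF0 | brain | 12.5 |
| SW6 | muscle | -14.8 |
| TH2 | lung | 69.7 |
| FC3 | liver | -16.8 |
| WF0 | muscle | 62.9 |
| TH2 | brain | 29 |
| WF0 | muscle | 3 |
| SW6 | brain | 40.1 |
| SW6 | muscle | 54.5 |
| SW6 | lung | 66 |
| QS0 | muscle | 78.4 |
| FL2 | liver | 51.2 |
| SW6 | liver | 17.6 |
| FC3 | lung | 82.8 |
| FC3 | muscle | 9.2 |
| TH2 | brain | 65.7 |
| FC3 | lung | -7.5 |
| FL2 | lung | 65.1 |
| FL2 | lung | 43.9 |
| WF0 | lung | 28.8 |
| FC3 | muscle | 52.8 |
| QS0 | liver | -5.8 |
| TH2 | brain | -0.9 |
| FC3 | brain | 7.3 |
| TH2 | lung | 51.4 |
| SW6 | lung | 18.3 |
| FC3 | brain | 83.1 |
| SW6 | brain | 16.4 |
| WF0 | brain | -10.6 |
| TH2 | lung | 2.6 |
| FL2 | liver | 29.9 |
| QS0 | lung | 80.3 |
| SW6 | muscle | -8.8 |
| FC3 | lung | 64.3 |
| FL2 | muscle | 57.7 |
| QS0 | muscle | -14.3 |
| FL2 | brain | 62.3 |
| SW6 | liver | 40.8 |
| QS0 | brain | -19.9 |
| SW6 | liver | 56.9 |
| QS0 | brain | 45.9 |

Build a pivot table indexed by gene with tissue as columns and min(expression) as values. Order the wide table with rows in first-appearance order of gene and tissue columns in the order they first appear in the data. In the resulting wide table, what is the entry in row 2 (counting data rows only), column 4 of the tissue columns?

-4.3

With rows in first-appearance order of gene, row 2 is gene=FL2. tissue columns in first-appearance order: liver, lung, brain, muscle; column 4 is muscle.
Long rows with gene=FL2, tissue=muscle: min(50.1, -4.3, 57.7) = -4.3.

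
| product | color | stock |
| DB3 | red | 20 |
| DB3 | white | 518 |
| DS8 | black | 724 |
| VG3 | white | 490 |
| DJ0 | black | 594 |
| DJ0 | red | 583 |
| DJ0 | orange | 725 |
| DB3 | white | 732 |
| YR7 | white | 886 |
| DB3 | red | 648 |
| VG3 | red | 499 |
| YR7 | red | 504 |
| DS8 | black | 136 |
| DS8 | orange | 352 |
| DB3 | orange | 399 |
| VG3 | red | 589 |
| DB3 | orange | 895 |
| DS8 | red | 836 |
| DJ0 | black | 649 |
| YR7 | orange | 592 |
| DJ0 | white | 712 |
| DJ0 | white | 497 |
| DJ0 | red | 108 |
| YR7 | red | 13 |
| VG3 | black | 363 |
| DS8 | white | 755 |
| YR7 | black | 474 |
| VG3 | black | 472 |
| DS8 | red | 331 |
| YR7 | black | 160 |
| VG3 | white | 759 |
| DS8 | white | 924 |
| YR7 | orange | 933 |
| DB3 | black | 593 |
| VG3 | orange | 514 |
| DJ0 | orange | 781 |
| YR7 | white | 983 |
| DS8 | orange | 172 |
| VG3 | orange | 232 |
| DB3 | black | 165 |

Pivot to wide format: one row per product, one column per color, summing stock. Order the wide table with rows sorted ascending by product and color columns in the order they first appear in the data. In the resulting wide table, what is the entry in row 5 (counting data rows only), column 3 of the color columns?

634

With rows sorted ascending by product, row 5 is product=YR7. color columns in first-appearance order: red, white, black, orange; column 3 is black.
Long rows with product=YR7, color=black: 474 + 160 = 634.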